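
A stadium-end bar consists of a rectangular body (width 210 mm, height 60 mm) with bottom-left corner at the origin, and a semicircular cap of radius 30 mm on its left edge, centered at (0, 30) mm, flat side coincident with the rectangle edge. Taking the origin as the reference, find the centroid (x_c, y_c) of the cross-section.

rectangular body: A = 210 × 60 = 12600.00, centroid at (105.00, 30.00).
semicircular end: A = ½π·30² = 1413.72, centroid at (-12.73, 30.00).
ΣA = 14013.72 mm², ΣAx_c = 1305000.00 mm³, ΣAy_c = 420411.50 mm³.
x_c = 1305000.00/14013.72 = 93.12 mm; y_c = 420411.50/14013.72 = 30.00 mm.

x_c = 93.12 mm, y_c = 30.00 mm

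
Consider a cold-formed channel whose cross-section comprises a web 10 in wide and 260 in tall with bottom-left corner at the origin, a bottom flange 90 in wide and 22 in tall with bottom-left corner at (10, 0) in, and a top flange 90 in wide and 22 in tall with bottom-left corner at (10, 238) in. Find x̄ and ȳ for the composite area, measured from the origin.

web: A = 10 × 260 = 2600.00, centroid at (5.00, 130.00).
bottom flange: A = 90 × 22 = 1980.00, centroid at (55.00, 11.00).
top flange: A = 90 × 22 = 1980.00, centroid at (55.00, 249.00).
ΣA = 6560.00 in², ΣAx̄ = 230800.00 in³, ΣAȳ = 852800.00 in³.
x̄ = 230800.00/6560.00 = 35.18 in; ȳ = 852800.00/6560.00 = 130.00 in.

x̄ = 35.18 in, ȳ = 130.00 in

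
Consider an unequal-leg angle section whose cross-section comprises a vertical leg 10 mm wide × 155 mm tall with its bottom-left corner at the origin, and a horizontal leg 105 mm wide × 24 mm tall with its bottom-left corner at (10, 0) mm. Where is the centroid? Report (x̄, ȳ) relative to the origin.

vertical leg: A = 10 × 155 = 1550.00, centroid at (5.00, 77.50).
horizontal leg: A = 105 × 24 = 2520.00, centroid at (62.50, 12.00).
ΣA = 4070.00 mm²
ΣAx̄ = (1550.00)(5.00) + (2520.00)(62.50) = 165250.00 mm³
ΣAȳ = (1550.00)(77.50) + (2520.00)(12.00) = 150365.00 mm³
x̄ = 165250.00 / 4070.00 = 40.60 mm
ȳ = 150365.00 / 4070.00 = 36.94 mm

x̄ = 40.60 mm, ȳ = 36.94 mm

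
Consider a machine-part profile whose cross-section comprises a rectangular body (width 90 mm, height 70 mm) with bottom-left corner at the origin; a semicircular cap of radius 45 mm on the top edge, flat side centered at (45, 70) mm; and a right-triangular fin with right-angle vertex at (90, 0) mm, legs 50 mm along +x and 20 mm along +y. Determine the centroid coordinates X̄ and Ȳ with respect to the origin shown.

X̄ = 48.09 mm, Ȳ = 50.82 mm

rectangular body: A = 90 × 70 = 6300.00, centroid at (45.00, 35.00).
semicircular top: A = ½π·45² = 3180.86, centroid at (45.00, 89.10).
triangular fin: A = ½·50·20 = 500.00, centroid at (106.67, 6.67).
ΣA = 9980.86 mm²
ΣAX̄ = (6300.00)(45.00) + (3180.86)(45.00) + (500.00)(106.67) = 479972.15 mm³
ΣAȲ = (6300.00)(35.00) + (3180.86)(89.10) + (500.00)(6.67) = 507243.71 mm³
X̄ = 479972.15 / 9980.86 = 48.09 mm
Ȳ = 507243.71 / 9980.86 = 50.82 mm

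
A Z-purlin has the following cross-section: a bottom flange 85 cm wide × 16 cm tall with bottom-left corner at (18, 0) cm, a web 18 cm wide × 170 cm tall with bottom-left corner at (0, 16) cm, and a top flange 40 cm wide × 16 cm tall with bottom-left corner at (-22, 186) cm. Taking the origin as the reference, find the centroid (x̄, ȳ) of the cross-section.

x̄ = 21.45 cm, ȳ = 87.77 cm

bottom flange: A = 85 × 16 = 1360.00, centroid at (60.50, 8.00).
web: A = 18 × 170 = 3060.00, centroid at (9.00, 101.00).
top flange: A = 40 × 16 = 640.00, centroid at (-2.00, 194.00).
ΣA = 5060.00 cm²
ΣAx̄ = (1360.00)(60.50) + (3060.00)(9.00) + (640.00)(-2.00) = 108540.00 cm³
ΣAȳ = (1360.00)(8.00) + (3060.00)(101.00) + (640.00)(194.00) = 444100.00 cm³
x̄ = 108540.00 / 5060.00 = 21.45 cm
ȳ = 444100.00 / 5060.00 = 87.77 cm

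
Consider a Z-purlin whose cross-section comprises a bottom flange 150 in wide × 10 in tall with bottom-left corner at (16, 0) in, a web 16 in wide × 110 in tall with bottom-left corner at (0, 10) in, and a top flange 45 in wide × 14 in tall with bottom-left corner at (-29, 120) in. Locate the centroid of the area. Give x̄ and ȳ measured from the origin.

bottom flange: A = 150 × 10 = 1500.00, centroid at (91.00, 5.00).
web: A = 16 × 110 = 1760.00, centroid at (8.00, 65.00).
top flange: A = 45 × 14 = 630.00, centroid at (-6.50, 127.00).
ΣA = 3890.00 in², ΣAx̄ = 146485.00 in³, ΣAȳ = 201910.00 in³.
x̄ = 146485.00/3890.00 = 37.66 in; ȳ = 201910.00/3890.00 = 51.90 in.

x̄ = 37.66 in, ȳ = 51.90 in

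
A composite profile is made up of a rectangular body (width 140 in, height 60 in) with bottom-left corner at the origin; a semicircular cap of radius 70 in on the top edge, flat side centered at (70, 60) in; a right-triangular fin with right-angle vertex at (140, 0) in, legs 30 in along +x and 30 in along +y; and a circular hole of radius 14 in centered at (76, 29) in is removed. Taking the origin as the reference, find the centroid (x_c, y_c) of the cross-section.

Part | A | x̄ᵢ | ȳᵢ | A·x̄ᵢ | A·ȳᵢ
rectangular body | 8400.00 | 70.00 | 30.00 | 588000.00 | 252000.00
semicircular top | 7696.90 | 70.00 | 89.71 | 538783.14 | 690480.79
triangular fin | 450.00 | 150.00 | 10.00 | 67500.00 | 4500.00
hole | -615.75 | 76.00 | 29.00 | -46797.16 | -17856.81
Σ | 15931.15 |  |  | 1147485.98 | 929123.97
x_c = 1147485.98 / 15931.15 = 72.03 in
y_c = 929123.97 / 15931.15 = 58.32 in

x_c = 72.03 in, y_c = 58.32 in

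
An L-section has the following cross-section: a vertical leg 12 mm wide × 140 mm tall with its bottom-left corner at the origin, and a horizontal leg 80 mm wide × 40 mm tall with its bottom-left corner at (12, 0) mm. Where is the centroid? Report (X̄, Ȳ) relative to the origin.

X̄ = 36.16 mm, Ȳ = 37.21 mm

vertical leg: A = 12 × 140 = 1680.00, centroid at (6.00, 70.00).
horizontal leg: A = 80 × 40 = 3200.00, centroid at (52.00, 20.00).
ΣA = 4880.00 mm²
ΣAX̄ = (1680.00)(6.00) + (3200.00)(52.00) = 176480.00 mm³
ΣAȲ = (1680.00)(70.00) + (3200.00)(20.00) = 181600.00 mm³
X̄ = 176480.00 / 4880.00 = 36.16 mm
Ȳ = 181600.00 / 4880.00 = 37.21 mm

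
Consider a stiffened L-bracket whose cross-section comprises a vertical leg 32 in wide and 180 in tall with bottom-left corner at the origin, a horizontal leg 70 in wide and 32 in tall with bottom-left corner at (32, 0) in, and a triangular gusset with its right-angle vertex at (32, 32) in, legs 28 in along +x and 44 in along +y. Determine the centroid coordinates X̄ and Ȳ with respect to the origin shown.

Part | A | x̄ᵢ | ȳᵢ | A·x̄ᵢ | A·ȳᵢ
vertical leg | 5760.00 | 16.00 | 90.00 | 92160.00 | 518400.00
horizontal leg | 2240.00 | 67.00 | 16.00 | 150080.00 | 35840.00
gusset | 616.00 | 41.33 | 46.67 | 25461.33 | 28746.67
Σ | 8616.00 |  |  | 267701.33 | 582986.67
X̄ = 267701.33 / 8616.00 = 31.07 in
Ȳ = 582986.67 / 8616.00 = 67.66 in

X̄ = 31.07 in, Ȳ = 67.66 in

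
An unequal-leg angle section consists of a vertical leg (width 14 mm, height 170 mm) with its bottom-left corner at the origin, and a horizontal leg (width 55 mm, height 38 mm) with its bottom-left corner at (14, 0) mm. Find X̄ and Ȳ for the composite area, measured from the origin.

X̄ = 23.13 mm, Ȳ = 54.14 mm

Part | A | x̄ᵢ | ȳᵢ | A·x̄ᵢ | A·ȳᵢ
vertical leg | 2380.00 | 7.00 | 85.00 | 16660.00 | 202300.00
horizontal leg | 2090.00 | 41.50 | 19.00 | 86735.00 | 39710.00
Σ | 4470.00 |  |  | 103395.00 | 242010.00
X̄ = 103395.00 / 4470.00 = 23.13 mm
Ȳ = 242010.00 / 4470.00 = 54.14 mm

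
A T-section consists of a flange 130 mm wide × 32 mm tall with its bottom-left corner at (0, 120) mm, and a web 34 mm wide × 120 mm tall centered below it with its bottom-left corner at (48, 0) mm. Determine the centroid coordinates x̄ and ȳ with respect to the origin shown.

web: A = 34 × 120 = 4080.00, centroid at (65.00, 60.00).
flange: A = 130 × 32 = 4160.00, centroid at (65.00, 136.00).
ΣA = 8240.00 mm², ΣAx̄ = 535600.00 mm³, ΣAȳ = 810560.00 mm³.
x̄ = 535600.00/8240.00 = 65.00 mm; ȳ = 810560.00/8240.00 = 98.37 mm.

x̄ = 65.00 mm, ȳ = 98.37 mm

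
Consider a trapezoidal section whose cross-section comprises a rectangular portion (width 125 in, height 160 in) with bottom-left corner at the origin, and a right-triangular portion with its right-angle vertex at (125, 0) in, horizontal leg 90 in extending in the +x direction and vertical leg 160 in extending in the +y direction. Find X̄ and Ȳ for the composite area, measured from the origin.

Part | A | x̄ᵢ | ȳᵢ | A·x̄ᵢ | A·ȳᵢ
rectangular portion | 20000.00 | 62.50 | 80.00 | 1250000.00 | 1600000.00
triangular portion | 7200.00 | 155.00 | 53.33 | 1116000.00 | 384000.00
Σ | 27200.00 |  |  | 2366000.00 | 1984000.00
X̄ = 2366000.00 / 27200.00 = 86.99 in
Ȳ = 1984000.00 / 27200.00 = 72.94 in

X̄ = 86.99 in, Ȳ = 72.94 in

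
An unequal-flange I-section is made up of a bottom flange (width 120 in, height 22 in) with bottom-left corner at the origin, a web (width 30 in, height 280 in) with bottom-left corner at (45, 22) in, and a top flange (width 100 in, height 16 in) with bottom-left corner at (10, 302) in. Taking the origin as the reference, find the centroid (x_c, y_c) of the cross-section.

x_c = 60.00 in, y_c = 149.20 in

bottom flange: A = 120 × 22 = 2640.00, centroid at (60.00, 11.00).
web: A = 30 × 280 = 8400.00, centroid at (60.00, 162.00).
top flange: A = 100 × 16 = 1600.00, centroid at (60.00, 310.00).
ΣA = 12640.00 in², ΣAx_c = 758400.00 in³, ΣAy_c = 1885840.00 in³.
x_c = 758400.00/12640.00 = 60.00 in; y_c = 1885840.00/12640.00 = 149.20 in.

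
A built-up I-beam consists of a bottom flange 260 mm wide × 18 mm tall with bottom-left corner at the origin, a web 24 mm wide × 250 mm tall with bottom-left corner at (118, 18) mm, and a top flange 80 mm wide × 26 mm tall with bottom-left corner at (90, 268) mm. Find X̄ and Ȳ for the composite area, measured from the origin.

bottom flange: A = 260 × 18 = 4680.00, centroid at (130.00, 9.00).
web: A = 24 × 250 = 6000.00, centroid at (130.00, 143.00).
top flange: A = 80 × 26 = 2080.00, centroid at (130.00, 281.00).
ΣA = 12760.00 mm², ΣAX̄ = 1658800.00 mm³, ΣAȲ = 1484600.00 mm³.
X̄ = 1658800.00/12760.00 = 130.00 mm; Ȳ = 1484600.00/12760.00 = 116.35 mm.

X̄ = 130.00 mm, Ȳ = 116.35 mm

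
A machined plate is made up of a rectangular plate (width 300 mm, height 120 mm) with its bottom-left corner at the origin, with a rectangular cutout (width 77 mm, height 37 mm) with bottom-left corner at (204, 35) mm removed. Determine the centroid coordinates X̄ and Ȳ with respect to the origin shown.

X̄ = 142.05 mm, Ȳ = 60.56 mm

plate: A = 300 × 120 = 36000.00, centroid at (150.00, 60.00).
hole: A = −(77 × 37) = -2849.00, centroid at (242.50, 53.50).
ΣA = 33151.00 mm², ΣAX̄ = 4709117.50 mm³, ΣAȲ = 2007578.50 mm³.
X̄ = 4709117.50/33151.00 = 142.05 mm; Ȳ = 2007578.50/33151.00 = 60.56 mm.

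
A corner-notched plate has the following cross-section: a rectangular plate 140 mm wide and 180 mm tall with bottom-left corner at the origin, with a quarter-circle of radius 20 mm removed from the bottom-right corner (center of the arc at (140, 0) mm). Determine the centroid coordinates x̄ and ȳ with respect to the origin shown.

Part | A | x̄ᵢ | ȳᵢ | A·x̄ᵢ | A·ȳᵢ
plate | 25200.00 | 70.00 | 90.00 | 1764000.00 | 2268000.00
removed quarter-circle | -314.16 | 131.51 | 8.49 | -41315.63 | -2666.67
Σ | 24885.84 |  |  | 1722684.37 | 2265333.33
x̄ = 1722684.37 / 24885.84 = 69.22 mm
ȳ = 2265333.33 / 24885.84 = 91.03 mm

x̄ = 69.22 mm, ȳ = 91.03 mm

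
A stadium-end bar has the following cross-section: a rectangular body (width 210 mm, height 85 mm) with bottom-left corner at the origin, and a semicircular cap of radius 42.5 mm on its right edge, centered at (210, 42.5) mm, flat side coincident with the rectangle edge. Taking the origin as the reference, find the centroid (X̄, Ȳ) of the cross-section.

rectangular body: A = 210 × 85 = 17850.00, centroid at (105.00, 42.50).
semicircular end: A = ½π·42.5² = 2837.25, centroid at (228.04, 42.50).
ΣA = 20687.25 mm²
ΣAX̄ = (17850.00)(105.00) + (2837.25)(228.04) = 2521249.77 mm³
ΣAȲ = (17850.00)(42.50) + (2837.25)(42.50) = 879208.16 mm³
X̄ = 2521249.77 / 20687.25 = 121.87 mm
Ȳ = 879208.16 / 20687.25 = 42.50 mm

X̄ = 121.87 mm, Ȳ = 42.50 mm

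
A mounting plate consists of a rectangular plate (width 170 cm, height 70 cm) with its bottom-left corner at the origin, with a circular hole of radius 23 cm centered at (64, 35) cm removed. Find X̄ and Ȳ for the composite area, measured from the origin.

X̄ = 88.41 cm, Ȳ = 35.00 cm

plate: A = 170 × 70 = 11900.00, centroid at (85.00, 35.00).
hole: A = −π·23² = -1661.90, centroid at (64.00, 35.00).
ΣA = 10238.10 cm², ΣAX̄ = 905138.24 cm³, ΣAȲ = 358333.41 cm³.
X̄ = 905138.24/10238.10 = 88.41 cm; Ȳ = 358333.41/10238.10 = 35.00 cm.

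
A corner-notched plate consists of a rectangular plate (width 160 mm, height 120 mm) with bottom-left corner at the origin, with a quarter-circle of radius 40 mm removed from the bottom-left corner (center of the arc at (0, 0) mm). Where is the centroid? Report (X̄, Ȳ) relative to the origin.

X̄ = 84.41 mm, Ȳ = 63.01 mm

plate: A = 160 × 120 = 19200.00, centroid at (80.00, 60.00).
removed quarter-circle: A = −¼π·40² = -1256.64, centroid at (16.98, 16.98).
ΣA = 17943.36 mm²
ΣAX̄ = (19200.00)(80.00) + (-1256.64)(16.98) = 1514666.67 mm³
ΣAȲ = (19200.00)(60.00) + (-1256.64)(16.98) = 1130666.67 mm³
X̄ = 1514666.67 / 17943.36 = 84.41 mm
Ȳ = 1130666.67 / 17943.36 = 63.01 mm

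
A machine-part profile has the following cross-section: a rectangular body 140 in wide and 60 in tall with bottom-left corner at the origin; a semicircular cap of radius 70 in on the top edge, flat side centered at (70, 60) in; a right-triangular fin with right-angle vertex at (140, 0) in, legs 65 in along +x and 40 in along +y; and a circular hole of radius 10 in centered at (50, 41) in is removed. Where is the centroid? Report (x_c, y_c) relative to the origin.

x_c = 77.34 in, y_c = 55.43 in

rectangular body: A = 140 × 60 = 8400.00, centroid at (70.00, 30.00).
semicircular top: A = ½π·70² = 7696.90, centroid at (70.00, 89.71).
triangular fin: A = ½·65·40 = 1300.00, centroid at (161.67, 13.33).
hole: A = −π·10² = -314.16, centroid at (50.00, 41.00).
ΣA = 17082.74 in²
ΣAx_c = (8400.00)(70.00) + (7696.90)(70.00) + (1300.00)(161.67) + (-314.16)(50.00) = 1321241.84 in³
ΣAy_c = (8400.00)(30.00) + (7696.90)(89.71) + (1300.00)(13.33) + (-314.16)(41.00) = 946933.59 in³
x_c = 1321241.84 / 17082.74 = 77.34 in
y_c = 946933.59 / 17082.74 = 55.43 in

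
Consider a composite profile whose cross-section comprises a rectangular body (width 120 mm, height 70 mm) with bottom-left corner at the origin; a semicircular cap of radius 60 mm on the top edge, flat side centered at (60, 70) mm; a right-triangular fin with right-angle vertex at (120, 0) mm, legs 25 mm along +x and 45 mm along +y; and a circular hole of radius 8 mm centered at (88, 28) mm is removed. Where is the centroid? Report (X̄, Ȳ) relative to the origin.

X̄ = 62.28 mm, Ȳ = 58.03 mm

Part | A | x̄ᵢ | ȳᵢ | A·x̄ᵢ | A·ȳᵢ
rectangular body | 8400.00 | 60.00 | 35.00 | 504000.00 | 294000.00
semicircular top | 5654.87 | 60.00 | 95.46 | 339292.01 | 539840.67
triangular fin | 562.50 | 128.33 | 15.00 | 72187.50 | 8437.50
hole | -201.06 | 88.00 | 28.00 | -17693.45 | -5629.73
Σ | 14416.30 |  |  | 897786.06 | 836648.44
X̄ = 897786.06 / 14416.30 = 62.28 mm
Ȳ = 836648.44 / 14416.30 = 58.03 mm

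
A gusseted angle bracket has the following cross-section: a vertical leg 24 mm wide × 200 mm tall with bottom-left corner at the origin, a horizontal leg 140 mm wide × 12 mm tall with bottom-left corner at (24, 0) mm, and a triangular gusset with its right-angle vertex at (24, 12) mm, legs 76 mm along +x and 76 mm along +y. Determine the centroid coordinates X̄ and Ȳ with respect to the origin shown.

X̄ = 38.21 mm, Ȳ = 63.82 mm

Part | A | x̄ᵢ | ȳᵢ | A·x̄ᵢ | A·ȳᵢ
vertical leg | 4800.00 | 12.00 | 100.00 | 57600.00 | 480000.00
horizontal leg | 1680.00 | 94.00 | 6.00 | 157920.00 | 10080.00
gusset | 2888.00 | 49.33 | 37.33 | 142474.67 | 107818.67
Σ | 9368.00 |  |  | 357994.67 | 597898.67
X̄ = 357994.67 / 9368.00 = 38.21 mm
Ȳ = 597898.67 / 9368.00 = 63.82 mm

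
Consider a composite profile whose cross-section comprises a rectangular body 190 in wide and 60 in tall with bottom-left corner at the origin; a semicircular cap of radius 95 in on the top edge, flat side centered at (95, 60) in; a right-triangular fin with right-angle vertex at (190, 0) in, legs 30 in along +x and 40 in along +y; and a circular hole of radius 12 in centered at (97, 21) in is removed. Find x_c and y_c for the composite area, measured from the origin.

rectangular body: A = 190 × 60 = 11400.00, centroid at (95.00, 30.00).
semicircular top: A = ½π·95² = 14176.44, centroid at (95.00, 100.32).
triangular fin: A = ½·30·40 = 600.00, centroid at (200.00, 13.33).
hole: A = −π·12² = -452.39, centroid at (97.00, 21.00).
ΣA = 25724.05 in²
ΣAx_c = (11400.00)(95.00) + (14176.44)(95.00) + (600.00)(200.00) + (-452.39)(97.00) = 2505879.73 in³
ΣAy_c = (11400.00)(30.00) + (14176.44)(100.32) + (600.00)(13.33) + (-452.39)(21.00) = 1762669.37 in³
x_c = 2505879.73 / 25724.05 = 97.41 in
y_c = 1762669.37 / 25724.05 = 68.52 in

x_c = 97.41 in, y_c = 68.52 in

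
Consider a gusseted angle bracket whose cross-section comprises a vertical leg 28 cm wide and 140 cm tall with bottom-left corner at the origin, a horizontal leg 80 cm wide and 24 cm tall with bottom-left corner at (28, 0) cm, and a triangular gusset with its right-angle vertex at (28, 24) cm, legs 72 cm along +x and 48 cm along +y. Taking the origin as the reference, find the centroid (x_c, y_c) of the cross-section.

vertical leg: A = 28 × 140 = 3920.00, centroid at (14.00, 70.00).
horizontal leg: A = 80 × 24 = 1920.00, centroid at (68.00, 12.00).
gusset: A = ½·72·48 = 1728.00, centroid at (52.00, 40.00).
ΣA = 7568.00 cm²
ΣAx_c = (3920.00)(14.00) + (1920.00)(68.00) + (1728.00)(52.00) = 275296.00 cm³
ΣAy_c = (3920.00)(70.00) + (1920.00)(12.00) + (1728.00)(40.00) = 366560.00 cm³
x_c = 275296.00 / 7568.00 = 36.38 cm
y_c = 366560.00 / 7568.00 = 48.44 cm

x_c = 36.38 cm, y_c = 48.44 cm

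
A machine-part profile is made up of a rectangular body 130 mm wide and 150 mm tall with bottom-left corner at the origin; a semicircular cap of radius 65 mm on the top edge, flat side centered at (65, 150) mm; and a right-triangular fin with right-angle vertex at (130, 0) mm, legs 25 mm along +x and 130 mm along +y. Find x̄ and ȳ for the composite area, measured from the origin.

rectangular body: A = 130 × 150 = 19500.00, centroid at (65.00, 75.00).
semicircular top: A = ½π·65² = 6636.61, centroid at (65.00, 177.59).
triangular fin: A = ½·25·130 = 1625.00, centroid at (138.33, 43.33).
ΣA = 27761.61 mm²
ΣAx̄ = (19500.00)(65.00) + (6636.61)(65.00) + (1625.00)(138.33) = 1923671.61 mm³
ΣAȳ = (19500.00)(75.00) + (6636.61)(177.59) + (1625.00)(43.33) = 2711492.17 mm³
x̄ = 1923671.61 / 27761.61 = 69.29 mm
ȳ = 2711492.17 / 27761.61 = 97.67 mm

x̄ = 69.29 mm, ȳ = 97.67 mm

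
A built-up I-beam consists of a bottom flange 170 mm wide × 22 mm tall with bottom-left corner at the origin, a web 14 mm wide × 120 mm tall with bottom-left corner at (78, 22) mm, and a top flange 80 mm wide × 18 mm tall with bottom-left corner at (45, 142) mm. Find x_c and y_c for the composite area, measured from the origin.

x_c = 85.00 mm, y_c = 57.78 mm

bottom flange: A = 170 × 22 = 3740.00, centroid at (85.00, 11.00).
web: A = 14 × 120 = 1680.00, centroid at (85.00, 82.00).
top flange: A = 80 × 18 = 1440.00, centroid at (85.00, 151.00).
ΣA = 6860.00 mm², ΣAx_c = 583100.00 mm³, ΣAy_c = 396340.00 mm³.
x_c = 583100.00/6860.00 = 85.00 mm; y_c = 396340.00/6860.00 = 57.78 mm.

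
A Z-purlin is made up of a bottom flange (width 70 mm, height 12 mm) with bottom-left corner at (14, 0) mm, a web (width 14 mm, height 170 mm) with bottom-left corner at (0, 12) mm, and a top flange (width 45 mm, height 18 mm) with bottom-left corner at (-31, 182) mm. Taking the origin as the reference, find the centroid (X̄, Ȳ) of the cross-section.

X̄ = 12.64 mm, Ȳ = 96.93 mm

bottom flange: A = 70 × 12 = 840.00, centroid at (49.00, 6.00).
web: A = 14 × 170 = 2380.00, centroid at (7.00, 97.00).
top flange: A = 45 × 18 = 810.00, centroid at (-8.50, 191.00).
ΣA = 4030.00 mm²
ΣAX̄ = (840.00)(49.00) + (2380.00)(7.00) + (810.00)(-8.50) = 50935.00 mm³
ΣAȲ = (840.00)(6.00) + (2380.00)(97.00) + (810.00)(191.00) = 390610.00 mm³
X̄ = 50935.00 / 4030.00 = 12.64 mm
Ȳ = 390610.00 / 4030.00 = 96.93 mm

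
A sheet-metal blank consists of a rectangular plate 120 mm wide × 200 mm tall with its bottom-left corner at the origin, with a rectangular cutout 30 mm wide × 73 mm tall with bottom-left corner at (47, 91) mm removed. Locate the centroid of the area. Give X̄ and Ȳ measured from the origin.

plate: A = 120 × 200 = 24000.00, centroid at (60.00, 100.00).
hole: A = −(30 × 73) = -2190.00, centroid at (62.00, 127.50).
ΣA = 21810.00 mm²
ΣAX̄ = (24000.00)(60.00) + (-2190.00)(62.00) = 1304220.00 mm³
ΣAȲ = (24000.00)(100.00) + (-2190.00)(127.50) = 2120775.00 mm³
X̄ = 1304220.00 / 21810.00 = 59.80 mm
Ȳ = 2120775.00 / 21810.00 = 97.24 mm

X̄ = 59.80 mm, Ȳ = 97.24 mm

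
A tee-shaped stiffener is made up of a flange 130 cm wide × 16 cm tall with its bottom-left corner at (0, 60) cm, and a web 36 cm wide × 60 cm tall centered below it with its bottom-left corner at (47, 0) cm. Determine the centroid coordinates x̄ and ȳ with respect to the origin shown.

x̄ = 65.00 cm, ȳ = 48.64 cm

web: A = 36 × 60 = 2160.00, centroid at (65.00, 30.00).
flange: A = 130 × 16 = 2080.00, centroid at (65.00, 68.00).
ΣA = 4240.00 cm²
ΣAx̄ = (2160.00)(65.00) + (2080.00)(65.00) = 275600.00 cm³
ΣAȳ = (2160.00)(30.00) + (2080.00)(68.00) = 206240.00 cm³
x̄ = 275600.00 / 4240.00 = 65.00 cm
ȳ = 206240.00 / 4240.00 = 48.64 cm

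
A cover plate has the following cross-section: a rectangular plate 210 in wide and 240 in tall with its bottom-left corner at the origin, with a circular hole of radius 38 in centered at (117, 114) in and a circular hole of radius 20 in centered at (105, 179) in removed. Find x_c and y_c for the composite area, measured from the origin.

x_c = 103.78 in, y_c = 118.95 in

Part | A | x̄ᵢ | ȳᵢ | A·x̄ᵢ | A·ȳᵢ
plate | 50400.00 | 105.00 | 120.00 | 5292000.00 | 6048000.00
hole 1 | -4536.46 | 117.00 | 114.00 | -530765.80 | -517156.42
hole 2 | -1256.64 | 105.00 | 179.00 | -131946.89 | -224938.03
Σ | 44606.90 |  |  | 4629287.31 | 5305905.55
x_c = 4629287.31 / 44606.90 = 103.78 in
y_c = 5305905.55 / 44606.90 = 118.95 in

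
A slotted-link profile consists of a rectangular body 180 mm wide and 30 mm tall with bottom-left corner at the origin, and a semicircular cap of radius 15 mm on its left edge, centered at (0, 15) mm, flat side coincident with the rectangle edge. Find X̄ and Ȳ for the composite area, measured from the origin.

rectangular body: A = 180 × 30 = 5400.00, centroid at (90.00, 15.00).
semicircular end: A = ½π·15² = 353.43, centroid at (-6.37, 15.00).
ΣA = 5753.43 mm²
ΣAX̄ = (5400.00)(90.00) + (353.43)(-6.37) = 483750.00 mm³
ΣAȲ = (5400.00)(15.00) + (353.43)(15.00) = 86301.44 mm³
X̄ = 483750.00 / 5753.43 = 84.08 mm
Ȳ = 86301.44 / 5753.43 = 15.00 mm

X̄ = 84.08 mm, Ȳ = 15.00 mm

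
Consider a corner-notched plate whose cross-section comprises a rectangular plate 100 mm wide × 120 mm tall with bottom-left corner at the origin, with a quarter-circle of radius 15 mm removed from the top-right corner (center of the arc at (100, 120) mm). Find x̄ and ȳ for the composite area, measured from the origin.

x̄ = 49.35 mm, ȳ = 59.20 mm

plate: A = 100 × 120 = 12000.00, centroid at (50.00, 60.00).
removed quarter-circle: A = −¼π·15² = -176.71, centroid at (93.63, 113.63).
ΣA = 11823.29 mm²
ΣAx̄ = (12000.00)(50.00) + (-176.71)(93.63) = 583453.54 mm³
ΣAȳ = (12000.00)(60.00) + (-176.71)(113.63) = 699919.25 mm³
x̄ = 583453.54 / 11823.29 = 49.35 mm
ȳ = 699919.25 / 11823.29 = 59.20 mm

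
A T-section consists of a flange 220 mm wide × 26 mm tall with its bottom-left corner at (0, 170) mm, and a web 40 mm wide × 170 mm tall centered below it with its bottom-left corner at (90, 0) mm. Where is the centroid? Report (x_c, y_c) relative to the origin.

Part | A | x̄ᵢ | ȳᵢ | A·x̄ᵢ | A·ȳᵢ
web | 6800.00 | 110.00 | 85.00 | 748000.00 | 578000.00
flange | 5720.00 | 110.00 | 183.00 | 629200.00 | 1046760.00
Σ | 12520.00 |  |  | 1377200.00 | 1624760.00
x_c = 1377200.00 / 12520.00 = 110.00 mm
y_c = 1624760.00 / 12520.00 = 129.77 mm

x_c = 110.00 mm, y_c = 129.77 mm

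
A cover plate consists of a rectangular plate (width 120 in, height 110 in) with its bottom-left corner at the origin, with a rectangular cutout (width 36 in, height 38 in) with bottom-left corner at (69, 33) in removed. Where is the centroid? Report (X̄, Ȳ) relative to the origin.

X̄ = 56.88 in, Ȳ = 55.35 in

plate: A = 120 × 110 = 13200.00, centroid at (60.00, 55.00).
hole: A = −(36 × 38) = -1368.00, centroid at (87.00, 52.00).
ΣA = 11832.00 in²
ΣAX̄ = (13200.00)(60.00) + (-1368.00)(87.00) = 672984.00 in³
ΣAȲ = (13200.00)(55.00) + (-1368.00)(52.00) = 654864.00 in³
X̄ = 672984.00 / 11832.00 = 56.88 in
Ȳ = 654864.00 / 11832.00 = 55.35 in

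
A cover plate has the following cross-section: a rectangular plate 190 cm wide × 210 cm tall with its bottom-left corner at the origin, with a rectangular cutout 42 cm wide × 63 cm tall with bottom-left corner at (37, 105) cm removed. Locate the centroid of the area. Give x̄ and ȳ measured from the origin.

x̄ = 97.63 cm, ȳ = 102.76 cm

plate: A = 190 × 210 = 39900.00, centroid at (95.00, 105.00).
hole: A = −(42 × 63) = -2646.00, centroid at (58.00, 136.50).
ΣA = 37254.00 cm², ΣAx̄ = 3637032.00 cm³, ΣAȳ = 3828321.00 cm³.
x̄ = 3637032.00/37254.00 = 97.63 cm; ȳ = 3828321.00/37254.00 = 102.76 cm.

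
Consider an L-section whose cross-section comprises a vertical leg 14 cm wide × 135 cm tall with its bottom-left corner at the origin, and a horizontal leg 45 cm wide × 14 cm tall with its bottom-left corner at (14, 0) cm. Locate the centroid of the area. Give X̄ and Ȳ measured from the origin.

X̄ = 14.38 cm, Ȳ = 52.38 cm

vertical leg: A = 14 × 135 = 1890.00, centroid at (7.00, 67.50).
horizontal leg: A = 45 × 14 = 630.00, centroid at (36.50, 7.00).
ΣA = 2520.00 cm², ΣAX̄ = 36225.00 cm³, ΣAȲ = 131985.00 cm³.
X̄ = 36225.00/2520.00 = 14.38 cm; Ȳ = 131985.00/2520.00 = 52.38 cm.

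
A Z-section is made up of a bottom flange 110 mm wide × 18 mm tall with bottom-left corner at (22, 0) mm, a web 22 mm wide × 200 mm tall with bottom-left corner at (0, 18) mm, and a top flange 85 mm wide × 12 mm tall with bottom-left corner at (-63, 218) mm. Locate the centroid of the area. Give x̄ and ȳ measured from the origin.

bottom flange: A = 110 × 18 = 1980.00, centroid at (77.00, 9.00).
web: A = 22 × 200 = 4400.00, centroid at (11.00, 118.00).
top flange: A = 85 × 12 = 1020.00, centroid at (-20.50, 224.00).
ΣA = 7400.00 mm²
ΣAx̄ = (1980.00)(77.00) + (4400.00)(11.00) + (1020.00)(-20.50) = 179950.00 mm³
ΣAȳ = (1980.00)(9.00) + (4400.00)(118.00) + (1020.00)(224.00) = 765500.00 mm³
x̄ = 179950.00 / 7400.00 = 24.32 mm
ȳ = 765500.00 / 7400.00 = 103.45 mm

x̄ = 24.32 mm, ȳ = 103.45 mm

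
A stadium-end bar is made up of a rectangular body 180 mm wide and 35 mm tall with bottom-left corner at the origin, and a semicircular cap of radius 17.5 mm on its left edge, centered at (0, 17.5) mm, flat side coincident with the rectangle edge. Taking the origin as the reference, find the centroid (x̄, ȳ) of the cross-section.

x̄ = 83.09 mm, ȳ = 17.50 mm

rectangular body: A = 180 × 35 = 6300.00, centroid at (90.00, 17.50).
semicircular end: A = ½π·17.5² = 481.06, centroid at (-7.43, 17.50).
ΣA = 6781.06 mm², ΣAx̄ = 563427.08 mm³, ΣAȳ = 118668.49 mm³.
x̄ = 563427.08/6781.06 = 83.09 mm; ȳ = 118668.49/6781.06 = 17.50 mm.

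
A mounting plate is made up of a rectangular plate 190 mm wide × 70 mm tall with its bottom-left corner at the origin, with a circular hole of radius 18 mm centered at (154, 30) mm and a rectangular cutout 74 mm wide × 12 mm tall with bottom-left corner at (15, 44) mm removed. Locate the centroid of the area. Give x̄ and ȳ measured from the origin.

plate: A = 190 × 70 = 13300.00, centroid at (95.00, 35.00).
hole 1: A = −π·18² = -1017.88, centroid at (154.00, 30.00).
hole 2: A = −(74 × 12) = -888.00, centroid at (52.00, 50.00).
ΣA = 11394.12 mm²
ΣAx̄ = (13300.00)(95.00) + (-1017.88)(154.00) + (-888.00)(52.00) = 1060571.09 mm³
ΣAȳ = (13300.00)(35.00) + (-1017.88)(30.00) + (-888.00)(50.00) = 390563.72 mm³
x̄ = 1060571.09 / 11394.12 = 93.08 mm
ȳ = 390563.72 / 11394.12 = 34.28 mm

x̄ = 93.08 mm, ȳ = 34.28 mm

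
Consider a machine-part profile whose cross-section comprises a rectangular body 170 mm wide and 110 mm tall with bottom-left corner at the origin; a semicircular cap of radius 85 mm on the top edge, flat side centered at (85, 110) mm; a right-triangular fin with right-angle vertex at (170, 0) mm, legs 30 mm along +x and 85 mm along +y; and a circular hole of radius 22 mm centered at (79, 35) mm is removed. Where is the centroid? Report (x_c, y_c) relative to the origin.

Part | A | x̄ᵢ | ȳᵢ | A·x̄ᵢ | A·ȳᵢ
rectangular body | 18700.00 | 85.00 | 55.00 | 1589500.00 | 1028500.00
semicircular top | 11349.00 | 85.00 | 146.08 | 964665.29 | 1657807.05
triangular fin | 1275.00 | 180.00 | 28.33 | 229500.00 | 36125.00
hole | -1520.53 | 79.00 | 35.00 | -120121.94 | -53218.58
Σ | 29803.47 |  |  | 2663543.36 | 2669213.47
x_c = 2663543.36 / 29803.47 = 89.37 mm
y_c = 2669213.47 / 29803.47 = 89.56 mm

x_c = 89.37 mm, y_c = 89.56 mm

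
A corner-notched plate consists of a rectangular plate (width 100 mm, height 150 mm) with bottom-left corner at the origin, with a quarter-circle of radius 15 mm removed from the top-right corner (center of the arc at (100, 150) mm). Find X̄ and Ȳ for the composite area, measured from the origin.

plate: A = 100 × 150 = 15000.00, centroid at (50.00, 75.00).
removed quarter-circle: A = −¼π·15² = -176.71, centroid at (93.63, 143.63).
ΣA = 14823.29 mm²
ΣAX̄ = (15000.00)(50.00) + (-176.71)(93.63) = 733453.54 mm³
ΣAȲ = (15000.00)(75.00) + (-176.71)(143.63) = 1099617.81 mm³
X̄ = 733453.54 / 14823.29 = 49.48 mm
Ȳ = 1099617.81 / 14823.29 = 74.18 mm

X̄ = 49.48 mm, Ȳ = 74.18 mm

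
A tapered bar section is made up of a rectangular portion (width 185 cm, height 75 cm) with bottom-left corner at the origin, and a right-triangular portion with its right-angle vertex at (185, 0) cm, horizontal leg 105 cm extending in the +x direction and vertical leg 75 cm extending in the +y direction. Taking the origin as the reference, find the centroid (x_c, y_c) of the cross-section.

rectangular portion: A = 185 × 75 = 13875.00, centroid at (92.50, 37.50).
triangular portion: A = ½·105·75 = 3937.50, centroid at (220.00, 25.00).
ΣA = 17812.50 cm², ΣAx_c = 2149687.50 cm³, ΣAy_c = 618750.00 cm³.
x_c = 2149687.50/17812.50 = 120.68 cm; y_c = 618750.00/17812.50 = 34.74 cm.

x_c = 120.68 cm, y_c = 34.74 cm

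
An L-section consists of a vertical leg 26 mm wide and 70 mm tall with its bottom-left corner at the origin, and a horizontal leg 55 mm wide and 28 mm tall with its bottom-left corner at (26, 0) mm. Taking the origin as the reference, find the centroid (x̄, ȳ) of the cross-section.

x̄ = 31.56 mm, ȳ = 25.38 mm

Part | A | x̄ᵢ | ȳᵢ | A·x̄ᵢ | A·ȳᵢ
vertical leg | 1820.00 | 13.00 | 35.00 | 23660.00 | 63700.00
horizontal leg | 1540.00 | 53.50 | 14.00 | 82390.00 | 21560.00
Σ | 3360.00 |  |  | 106050.00 | 85260.00
x̄ = 106050.00 / 3360.00 = 31.56 mm
ȳ = 85260.00 / 3360.00 = 25.38 mm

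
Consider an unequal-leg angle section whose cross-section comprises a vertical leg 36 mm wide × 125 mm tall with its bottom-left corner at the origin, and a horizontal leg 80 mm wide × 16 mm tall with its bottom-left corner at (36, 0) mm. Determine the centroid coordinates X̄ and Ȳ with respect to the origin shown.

vertical leg: A = 36 × 125 = 4500.00, centroid at (18.00, 62.50).
horizontal leg: A = 80 × 16 = 1280.00, centroid at (76.00, 8.00).
ΣA = 5780.00 mm²
ΣAX̄ = (4500.00)(18.00) + (1280.00)(76.00) = 178280.00 mm³
ΣAȲ = (4500.00)(62.50) + (1280.00)(8.00) = 291490.00 mm³
X̄ = 178280.00 / 5780.00 = 30.84 mm
Ȳ = 291490.00 / 5780.00 = 50.43 mm

X̄ = 30.84 mm, Ȳ = 50.43 mm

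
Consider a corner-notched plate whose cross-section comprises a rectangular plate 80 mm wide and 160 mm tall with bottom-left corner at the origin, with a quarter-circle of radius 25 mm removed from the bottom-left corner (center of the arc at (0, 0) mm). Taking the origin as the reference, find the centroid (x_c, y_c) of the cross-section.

x_c = 41.17 mm, y_c = 82.77 mm

plate: A = 80 × 160 = 12800.00, centroid at (40.00, 80.00).
removed quarter-circle: A = −¼π·25² = -490.87, centroid at (10.61, 10.61).
ΣA = 12309.13 mm², ΣAx_c = 506791.67 mm³, ΣAy_c = 1018791.67 mm³.
x_c = 506791.67/12309.13 = 41.17 mm; y_c = 1018791.67/12309.13 = 82.77 mm.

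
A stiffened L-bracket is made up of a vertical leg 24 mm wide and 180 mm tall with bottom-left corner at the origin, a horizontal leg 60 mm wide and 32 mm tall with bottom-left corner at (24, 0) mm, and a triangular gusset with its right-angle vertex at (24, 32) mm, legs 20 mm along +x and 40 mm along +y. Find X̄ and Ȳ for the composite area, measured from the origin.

X̄ = 25.27 mm, Ȳ = 65.91 mm

Part | A | x̄ᵢ | ȳᵢ | A·x̄ᵢ | A·ȳᵢ
vertical leg | 4320.00 | 12.00 | 90.00 | 51840.00 | 388800.00
horizontal leg | 1920.00 | 54.00 | 16.00 | 103680.00 | 30720.00
gusset | 400.00 | 30.67 | 45.33 | 12266.67 | 18133.33
Σ | 6640.00 |  |  | 167786.67 | 437653.33
X̄ = 167786.67 / 6640.00 = 25.27 mm
Ȳ = 437653.33 / 6640.00 = 65.91 mm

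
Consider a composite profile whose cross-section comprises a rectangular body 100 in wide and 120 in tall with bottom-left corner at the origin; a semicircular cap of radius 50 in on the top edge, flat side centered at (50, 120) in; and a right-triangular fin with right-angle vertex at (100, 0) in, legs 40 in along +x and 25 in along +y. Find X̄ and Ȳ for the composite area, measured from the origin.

X̄ = 51.93 in, Ȳ = 77.84 in

rectangular body: A = 100 × 120 = 12000.00, centroid at (50.00, 60.00).
semicircular top: A = ½π·50² = 3926.99, centroid at (50.00, 141.22).
triangular fin: A = ½·40·25 = 500.00, centroid at (113.33, 8.33).
ΣA = 16426.99 in², ΣAX̄ = 853016.21 in³, ΣAȲ = 1278738.90 in³.
X̄ = 853016.21/16426.99 = 51.93 in; Ȳ = 1278738.90/16426.99 = 77.84 in.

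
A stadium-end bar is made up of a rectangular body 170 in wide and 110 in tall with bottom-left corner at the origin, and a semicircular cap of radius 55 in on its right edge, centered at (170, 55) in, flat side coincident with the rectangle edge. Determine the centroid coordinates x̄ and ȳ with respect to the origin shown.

x̄ = 106.95 in, ȳ = 55.00 in

Part | A | x̄ᵢ | ȳᵢ | A·x̄ᵢ | A·ȳᵢ
rectangular body | 18700.00 | 85.00 | 55.00 | 1589500.00 | 1028500.00
semicircular end | 4751.66 | 193.34 | 55.00 | 918698.68 | 261341.24
Σ | 23451.66 |  |  | 2508198.68 | 1289841.24
x̄ = 2508198.68 / 23451.66 = 106.95 in
ȳ = 1289841.24 / 23451.66 = 55.00 in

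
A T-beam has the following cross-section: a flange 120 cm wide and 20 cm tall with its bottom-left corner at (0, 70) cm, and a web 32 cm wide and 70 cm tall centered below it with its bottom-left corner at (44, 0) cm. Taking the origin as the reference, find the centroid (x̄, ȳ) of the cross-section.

x̄ = 60.00 cm, ȳ = 58.28 cm

web: A = 32 × 70 = 2240.00, centroid at (60.00, 35.00).
flange: A = 120 × 20 = 2400.00, centroid at (60.00, 80.00).
ΣA = 4640.00 cm², ΣAx̄ = 278400.00 cm³, ΣAȳ = 270400.00 cm³.
x̄ = 278400.00/4640.00 = 60.00 cm; ȳ = 270400.00/4640.00 = 58.28 cm.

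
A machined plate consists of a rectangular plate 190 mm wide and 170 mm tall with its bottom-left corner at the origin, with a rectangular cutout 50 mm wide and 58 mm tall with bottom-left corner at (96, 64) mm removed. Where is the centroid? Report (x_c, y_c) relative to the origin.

x_c = 92.44 mm, y_c = 84.21 mm

Part | A | x̄ᵢ | ȳᵢ | A·x̄ᵢ | A·ȳᵢ
plate | 32300.00 | 95.00 | 85.00 | 3068500.00 | 2745500.00
hole | -2900.00 | 121.00 | 93.00 | -350900.00 | -269700.00
Σ | 29400.00 |  |  | 2717600.00 | 2475800.00
x_c = 2717600.00 / 29400.00 = 92.44 mm
y_c = 2475800.00 / 29400.00 = 84.21 mm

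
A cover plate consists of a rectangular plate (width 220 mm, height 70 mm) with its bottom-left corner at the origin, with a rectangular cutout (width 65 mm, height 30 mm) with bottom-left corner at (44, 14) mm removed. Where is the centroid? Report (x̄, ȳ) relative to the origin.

x̄ = 114.86 mm, ȳ = 35.87 mm

plate: A = 220 × 70 = 15400.00, centroid at (110.00, 35.00).
hole: A = −(65 × 30) = -1950.00, centroid at (76.50, 29.00).
ΣA = 13450.00 mm²
ΣAx̄ = (15400.00)(110.00) + (-1950.00)(76.50) = 1544825.00 mm³
ΣAȳ = (15400.00)(35.00) + (-1950.00)(29.00) = 482450.00 mm³
x̄ = 1544825.00 / 13450.00 = 114.86 mm
ȳ = 482450.00 / 13450.00 = 35.87 mm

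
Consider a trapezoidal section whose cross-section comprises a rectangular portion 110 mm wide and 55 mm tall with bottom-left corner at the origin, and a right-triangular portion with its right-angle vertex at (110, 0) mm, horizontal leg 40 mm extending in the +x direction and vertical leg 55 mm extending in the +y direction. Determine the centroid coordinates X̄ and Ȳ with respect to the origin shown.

X̄ = 65.51 mm, Ȳ = 26.09 mm

rectangular portion: A = 110 × 55 = 6050.00, centroid at (55.00, 27.50).
triangular portion: A = ½·40·55 = 1100.00, centroid at (123.33, 18.33).
ΣA = 7150.00 mm², ΣAX̄ = 468416.67 mm³, ΣAȲ = 186541.67 mm³.
X̄ = 468416.67/7150.00 = 65.51 mm; Ȳ = 186541.67/7150.00 = 26.09 mm.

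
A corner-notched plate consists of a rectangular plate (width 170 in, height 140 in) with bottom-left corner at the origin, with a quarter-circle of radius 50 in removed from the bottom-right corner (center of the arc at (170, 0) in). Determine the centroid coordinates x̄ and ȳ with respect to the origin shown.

x̄ = 79.27 in, ȳ = 74.39 in

plate: A = 170 × 140 = 23800.00, centroid at (85.00, 70.00).
removed quarter-circle: A = −¼π·50² = -1963.50, centroid at (148.78, 21.22).
ΣA = 21836.50 in², ΣAx̄ = 1730872.45 in³, ΣAȳ = 1624333.33 in³.
x̄ = 1730872.45/21836.50 = 79.27 in; ȳ = 1624333.33/21836.50 = 74.39 in.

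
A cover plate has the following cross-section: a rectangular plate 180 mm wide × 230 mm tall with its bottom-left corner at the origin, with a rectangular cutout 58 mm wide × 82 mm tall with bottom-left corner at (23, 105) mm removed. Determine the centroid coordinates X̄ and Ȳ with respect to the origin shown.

plate: A = 180 × 230 = 41400.00, centroid at (90.00, 115.00).
hole: A = −(58 × 82) = -4756.00, centroid at (52.00, 146.00).
ΣA = 36644.00 mm²
ΣAX̄ = (41400.00)(90.00) + (-4756.00)(52.00) = 3478688.00 mm³
ΣAȲ = (41400.00)(115.00) + (-4756.00)(146.00) = 4066624.00 mm³
X̄ = 3478688.00 / 36644.00 = 94.93 mm
Ȳ = 4066624.00 / 36644.00 = 110.98 mm

X̄ = 94.93 mm, Ȳ = 110.98 mm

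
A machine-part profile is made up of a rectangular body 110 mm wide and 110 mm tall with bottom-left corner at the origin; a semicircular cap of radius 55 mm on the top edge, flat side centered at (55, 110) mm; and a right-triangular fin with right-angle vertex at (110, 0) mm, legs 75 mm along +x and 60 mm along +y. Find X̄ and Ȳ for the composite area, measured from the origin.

X̄ = 64.42 mm, Ȳ = 70.37 mm

rectangular body: A = 110 × 110 = 12100.00, centroid at (55.00, 55.00).
semicircular top: A = ½π·55² = 4751.66, centroid at (55.00, 133.34).
triangular fin: A = ½·75·60 = 2250.00, centroid at (135.00, 20.00).
ΣA = 19101.66 mm²
ΣAX̄ = (12100.00)(55.00) + (4751.66)(55.00) + (2250.00)(135.00) = 1230591.24 mm³
ΣAȲ = (12100.00)(55.00) + (4751.66)(133.34) + (2250.00)(20.00) = 1344099.14 mm³
X̄ = 1230591.24 / 19101.66 = 64.42 mm
Ȳ = 1344099.14 / 19101.66 = 70.37 mm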